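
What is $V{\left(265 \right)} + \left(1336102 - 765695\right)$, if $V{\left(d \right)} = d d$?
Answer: $640632$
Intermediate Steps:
$V{\left(d \right)} = d^{2}$
$V{\left(265 \right)} + \left(1336102 - 765695\right) = 265^{2} + \left(1336102 - 765695\right) = 70225 + \left(1336102 - 765695\right) = 70225 + 570407 = 640632$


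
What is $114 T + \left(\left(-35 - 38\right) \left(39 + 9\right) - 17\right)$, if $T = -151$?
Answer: $-20735$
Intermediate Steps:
$114 T + \left(\left(-35 - 38\right) \left(39 + 9\right) - 17\right) = 114 \left(-151\right) + \left(\left(-35 - 38\right) \left(39 + 9\right) - 17\right) = -17214 - 3521 = -20735$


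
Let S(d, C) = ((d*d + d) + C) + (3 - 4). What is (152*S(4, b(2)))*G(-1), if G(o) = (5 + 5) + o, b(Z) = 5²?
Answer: 60192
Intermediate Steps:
b(Z) = 25
G(o) = 10 + o
S(d, C) = -1 + C + d + d² (S(d, C) = ((d² + d) + C) - 1 = ((d + d²) + C) - 1 = (C + d + d²) - 1 = -1 + C + d + d²)
(152*S(4, b(2)))*G(-1) = (152*(-1 + 25 + 4 + 4²))*(10 - 1) = (152*(-1 + 25 + 4 + 16))*9 = (152*44)*9 = 6688*9 = 60192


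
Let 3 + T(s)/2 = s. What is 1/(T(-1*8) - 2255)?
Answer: -1/2277 ≈ -0.00043917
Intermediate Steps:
T(s) = -6 + 2*s
1/(T(-1*8) - 2255) = 1/((-6 + 2*(-1*8)) - 2255) = 1/((-6 + 2*(-8)) - 2255) = 1/((-6 - 16) - 2255) = 1/(-22 - 2255) = 1/(-2277) = -1/2277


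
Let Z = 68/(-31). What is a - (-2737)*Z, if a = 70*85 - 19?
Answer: -2255/31 ≈ -72.742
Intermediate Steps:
Z = -68/31 (Z = 68*(-1/31) = -68/31 ≈ -2.1936)
a = 5931 (a = 5950 - 19 = 5931)
a - (-2737)*Z = 5931 - (-2737)*(-68)/31 = 5931 - 1*186116/31 = 5931 - 186116/31 = -2255/31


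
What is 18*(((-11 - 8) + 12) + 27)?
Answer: 360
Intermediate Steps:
18*(((-11 - 8) + 12) + 27) = 18*((-19 + 12) + 27) = 18*(-7 + 27) = 18*20 = 360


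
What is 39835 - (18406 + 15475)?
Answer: 5954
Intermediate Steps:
39835 - (18406 + 15475) = 39835 - 1*33881 = 39835 - 33881 = 5954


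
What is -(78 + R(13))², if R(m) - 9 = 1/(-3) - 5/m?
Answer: -11323225/1521 ≈ -7444.6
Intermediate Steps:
R(m) = 26/3 - 5/m (R(m) = 9 + (1/(-3) - 5/m) = 9 + (1*(-⅓) - 5/m) = 9 + (-⅓ - 5/m) = 26/3 - 5/m)
-(78 + R(13))² = -(78 + (26/3 - 5/13))² = -(78 + 323/39)² = -(3365/39)² = -1*11323225/1521 = -11323225/1521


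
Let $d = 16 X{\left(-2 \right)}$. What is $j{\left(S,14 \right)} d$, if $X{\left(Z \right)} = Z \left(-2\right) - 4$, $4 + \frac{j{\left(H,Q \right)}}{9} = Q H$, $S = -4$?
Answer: $0$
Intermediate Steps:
$j{\left(H,Q \right)} = -36 + 9 H Q$ ($j{\left(H,Q \right)} = -36 + 9 Q H = -36 + 9 H Q$)
$X{\left(Z \right)} = -4 - 2 Z$ ($X{\left(Z \right)} = - 2 Z - 4 = -4 - 2 Z$)
$d = 0$ ($d = 16 \left(-4 - -4\right) = 16 \left(-4 + 4\right) = 16 \cdot 0 = 0$)
$j{\left(S,14 \right)} d = \left(-36 + 9 \left(-4\right) 14\right) 0 = \left(-36 - 504\right) 0 = \left(-540\right) 0 = 0$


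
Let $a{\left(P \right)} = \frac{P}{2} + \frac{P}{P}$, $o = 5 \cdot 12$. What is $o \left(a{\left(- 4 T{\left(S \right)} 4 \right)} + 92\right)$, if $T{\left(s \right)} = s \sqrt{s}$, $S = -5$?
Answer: $5580 + 2400 i \sqrt{5} \approx 5580.0 + 5366.6 i$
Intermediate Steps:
$T{\left(s \right)} = s^{\frac{3}{2}}$
$o = 60$
$a{\left(P \right)} = 1 + \frac{P}{2}$ ($a{\left(P \right)} = P \frac{1}{2} + 1 = \frac{P}{2} + 1 = 1 + \frac{P}{2}$)
$o \left(a{\left(- 4 T{\left(S \right)} 4 \right)} + 92\right) = 60 \left(\left(1 + \frac{- 4 \left(-5\right)^{\frac{3}{2}} \cdot 4}{2}\right) + 92\right) = 60 \left(\left(1 + \frac{- 4 \left(- 5 i \sqrt{5}\right) 4}{2}\right) + 92\right) = 60 \left(\left(1 + \frac{20 i \sqrt{5} \cdot 4}{2}\right) + 92\right) = 60 \left(\left(1 + \frac{80 i \sqrt{5}}{2}\right) + 92\right) = 60 \left(\left(1 + 40 i \sqrt{5}\right) + 92\right) = 60 \left(93 + 40 i \sqrt{5}\right) = 5580 + 2400 i \sqrt{5}$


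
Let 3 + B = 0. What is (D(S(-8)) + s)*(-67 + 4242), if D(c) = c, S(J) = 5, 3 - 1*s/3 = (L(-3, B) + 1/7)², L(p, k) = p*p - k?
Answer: -87629075/49 ≈ -1.7883e+6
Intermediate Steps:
B = -3 (B = -3 + 0 = -3)
L(p, k) = p² - k
s = -21234/49 (s = 9 - 3*(((-3)² - 1*(-3)) + 1/7)² = 9 - 3*((9 + 3) + ⅐)² = 9 - 3*(12 + ⅐)² = 9 - 3*(85/7)² = 9 - 3*7225/49 = 9 - 21675/49 = -21234/49 ≈ -433.35)
(D(S(-8)) + s)*(-67 + 4242) = (5 - 21234/49)*(-67 + 4242) = -20989/49*4175 = -87629075/49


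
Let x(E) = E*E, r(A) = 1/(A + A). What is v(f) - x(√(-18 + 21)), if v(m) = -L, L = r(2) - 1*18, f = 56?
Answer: 59/4 ≈ 14.750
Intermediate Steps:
r(A) = 1/(2*A)
x(E) = E²
L = -71/4 (L = (½)/2 - 1*18 = (½)*(½) - 18 = ¼ - 18 = -71/4 ≈ -17.750)
v(m) = 71/4 (v(m) = -1*(-71/4) = 71/4)
v(f) - x(√(-18 + 21)) = 71/4 - (√(-18 + 21))² = 71/4 - (√3)² = 71/4 - 1*3 = 71/4 - 3 = 59/4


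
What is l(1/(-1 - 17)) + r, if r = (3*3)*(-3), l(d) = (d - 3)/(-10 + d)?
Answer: -4832/181 ≈ -26.696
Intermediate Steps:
l(d) = (-3 + d)/(-10 + d)
r = -27 (r = 9*(-3) = -27)
l(1/(-1 - 17)) + r = (-3 + 1/(-1 - 17))/(-10 + 1/(-1 - 17)) - 27 = (-3 + 1/(-18))/(-10 + 1/(-18)) - 27 = (-3 - 1/18)/(-10 - 1/18) - 27 = -55/18/(-181/18) - 27 = -18/181*(-55/18) - 27 = 55/181 - 27 = -4832/181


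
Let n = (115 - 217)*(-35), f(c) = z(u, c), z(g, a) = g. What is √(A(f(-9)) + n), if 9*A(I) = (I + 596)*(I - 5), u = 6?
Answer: 14*√167/3 ≈ 60.307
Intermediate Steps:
f(c) = 6
n = 3570 (n = -102*(-35) = 3570)
A(I) = (-5 + I)*(596 + I)/9 (A(I) = ((I + 596)*(I - 5))/9 = ((596 + I)*(-5 + I))/9 = ((-5 + I)*(596 + I))/9 = (-5 + I)*(596 + I)/9)
√(A(f(-9)) + n) = √((-2980/9 + (⅑)*6² + (197/3)*6) + 3570) = √((-2980/9 + (⅑)*36 + 394) + 3570) = √((-2980/9 + 4 + 394) + 3570) = √(602/9 + 3570) = √(32732/9) = 14*√167/3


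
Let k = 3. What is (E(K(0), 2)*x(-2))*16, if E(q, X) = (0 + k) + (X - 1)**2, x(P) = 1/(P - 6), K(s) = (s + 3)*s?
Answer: -8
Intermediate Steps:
K(s) = s*(3 + s) (K(s) = (3 + s)*s = s*(3 + s))
x(P) = 1/(-6 + P)
E(q, X) = 3 + (-1 + X)**2 (E(q, X) = (0 + 3) + (X - 1)**2 = 3 + (-1 + X)**2)
(E(K(0), 2)*x(-2))*16 = ((3 + (-1 + 2)**2)/(-6 - 2))*16 = ((3 + 1**2)/(-8))*16 = ((3 + 1)*(-1/8))*16 = (4*(-1/8))*16 = -1/2*16 = -8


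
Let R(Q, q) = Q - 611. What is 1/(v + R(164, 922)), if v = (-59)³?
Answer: -1/205826 ≈ -4.8585e-6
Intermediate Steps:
v = -205379
R(Q, q) = -611 + Q
1/(v + R(164, 922)) = 1/(-205379 + (-611 + 164)) = 1/(-205379 - 447) = 1/(-205826) = -1/205826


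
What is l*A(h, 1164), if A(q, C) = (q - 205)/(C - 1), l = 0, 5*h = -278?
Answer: 0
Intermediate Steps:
h = -278/5 (h = (1/5)*(-278) = -278/5 ≈ -55.600)
A(q, C) = (-205 + q)/(-1 + C)
l*A(h, 1164) = 0*((-205 - 278/5)/(-1 + 1164)) = 0*(-1303/5/1163) = 0*((1/1163)*(-1303/5)) = 0*(-1303/5815) = 0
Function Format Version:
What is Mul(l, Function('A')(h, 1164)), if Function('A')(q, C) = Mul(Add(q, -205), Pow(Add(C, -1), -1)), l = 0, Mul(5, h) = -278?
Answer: 0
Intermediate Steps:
h = Rational(-278, 5) (h = Mul(Rational(1, 5), -278) = Rational(-278, 5) ≈ -55.600)
Function('A')(q, C) = Mul(Pow(Add(-1, C), -1), Add(-205, q)) (Function('A')(q, C) = Mul(Add(-205, q), Pow(Add(-1, C), -1)) = Mul(Pow(Add(-1, C), -1), Add(-205, q)))
Mul(l, Function('A')(h, 1164)) = Mul(0, Mul(Pow(Add(-1, 1164), -1), Add(-205, Rational(-278, 5)))) = Mul(0, Mul(Pow(1163, -1), Rational(-1303, 5))) = Mul(0, Mul(Rational(1, 1163), Rational(-1303, 5))) = Mul(0, Rational(-1303, 5815)) = 0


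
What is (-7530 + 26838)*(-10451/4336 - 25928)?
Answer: -542720168193/1084 ≈ -5.0066e+8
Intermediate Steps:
(-7530 + 26838)*(-10451/4336 - 25928) = 19308*(-10451*1/4336 - 25928) = 19308*(-10451/4336 - 25928) = 19308*(-112434259/4336) = -542720168193/1084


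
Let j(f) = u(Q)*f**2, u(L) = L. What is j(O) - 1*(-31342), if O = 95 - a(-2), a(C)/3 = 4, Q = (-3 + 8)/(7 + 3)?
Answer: 69573/2 ≈ 34787.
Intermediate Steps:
Q = 1/2 (Q = 5/10 = 5*(1/10) = 1/2 ≈ 0.50000)
a(C) = 12 (a(C) = 3*4 = 12)
O = 83 (O = 95 - 1*12 = 95 - 12 = 83)
j(f) = f**2/2
j(O) - 1*(-31342) = (1/2)*83**2 - 1*(-31342) = (1/2)*6889 + 31342 = 6889/2 + 31342 = 69573/2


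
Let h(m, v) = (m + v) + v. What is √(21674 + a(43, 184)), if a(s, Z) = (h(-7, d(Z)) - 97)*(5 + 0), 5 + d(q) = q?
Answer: 4*√1434 ≈ 151.47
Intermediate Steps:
d(q) = -5 + q
h(m, v) = m + 2*v
a(s, Z) = -570 + 10*Z (a(s, Z) = ((-7 + 2*(-5 + Z)) - 97)*(5 + 0) = ((-7 + (-10 + 2*Z)) - 97)*5 = ((-17 + 2*Z) - 97)*5 = (-114 + 2*Z)*5 = -570 + 10*Z)
√(21674 + a(43, 184)) = √(21674 + (-570 + 10*184)) = √(21674 + (-570 + 1840)) = √(21674 + 1270) = √22944 = 4*√1434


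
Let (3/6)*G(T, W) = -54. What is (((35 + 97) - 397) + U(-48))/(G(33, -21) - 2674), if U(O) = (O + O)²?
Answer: -8951/2782 ≈ -3.2175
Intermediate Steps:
U(O) = 4*O² (U(O) = (2*O)² = 4*O²)
G(T, W) = -108 (G(T, W) = 2*(-54) = -108)
(((35 + 97) - 397) + U(-48))/(G(33, -21) - 2674) = (((35 + 97) - 397) + 4*(-48)²)/(-108 - 2674) = ((132 - 397) + 4*2304)/(-2782) = (-265 + 9216)*(-1/2782) = 8951*(-1/2782) = -8951/2782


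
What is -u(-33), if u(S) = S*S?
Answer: -1089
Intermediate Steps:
u(S) = S²
-u(-33) = -1*(-33)² = -1*1089 = -1089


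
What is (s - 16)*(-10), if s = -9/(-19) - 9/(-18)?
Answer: 2855/19 ≈ 150.26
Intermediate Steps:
s = 37/38 (s = -9*(-1/19) - 9*(-1/18) = 9/19 + ½ = 37/38 ≈ 0.97368)
(s - 16)*(-10) = (37/38 - 16)*(-10) = -571/38*(-10) = 2855/19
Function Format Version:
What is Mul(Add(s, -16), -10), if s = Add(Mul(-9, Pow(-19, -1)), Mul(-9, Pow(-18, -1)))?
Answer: Rational(2855, 19) ≈ 150.26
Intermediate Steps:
s = Rational(37, 38) (s = Add(Mul(-9, Rational(-1, 19)), Mul(-9, Rational(-1, 18))) = Add(Rational(9, 19), Rational(1, 2)) = Rational(37, 38) ≈ 0.97368)
Mul(Add(s, -16), -10) = Mul(Add(Rational(37, 38), -16), -10) = Mul(Rational(-571, 38), -10) = Rational(2855, 19)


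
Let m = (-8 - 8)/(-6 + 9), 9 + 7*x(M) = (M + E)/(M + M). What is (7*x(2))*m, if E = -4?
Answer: 152/3 ≈ 50.667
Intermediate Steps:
x(M) = -9/7 + (-4 + M)/(14*M) (x(M) = -9/7 + ((M - 4)/(M + M))/7 = -9/7 + ((-4 + M)/((2*M)))/7 = -9/7 + ((-4 + M)*(1/(2*M)))/7 = -9/7 + ((-4 + M)/(2*M))/7 = -9/7 + (-4 + M)/(14*M))
m = -16/3 ≈ -5.3333
(7*x(2))*m = (7*((1/14)*(-4 - 17*2)/2))*(-16/3) = (7*((1/14)*(½)*(-4 - 34)))*(-16/3) = (7*((1/14)*(½)*(-38)))*(-16/3) = (7*(-19/14))*(-16/3) = -19/2*(-16/3) = 152/3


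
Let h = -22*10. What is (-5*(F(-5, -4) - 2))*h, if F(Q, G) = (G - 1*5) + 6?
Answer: -5500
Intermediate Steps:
F(Q, G) = 1 + G (F(Q, G) = (G - 5) + 6 = (-5 + G) + 6 = 1 + G)
h = -220
(-5*(F(-5, -4) - 2))*h = -5*((1 - 4) - 2)*(-220) = -5*(-3 - 2)*(-220) = -5*(-5)*(-220) = 25*(-220) = -5500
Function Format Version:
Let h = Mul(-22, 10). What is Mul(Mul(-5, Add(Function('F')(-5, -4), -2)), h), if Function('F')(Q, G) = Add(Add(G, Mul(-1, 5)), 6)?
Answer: -5500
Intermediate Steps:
Function('F')(Q, G) = Add(1, G) (Function('F')(Q, G) = Add(Add(G, -5), 6) = Add(Add(-5, G), 6) = Add(1, G))
h = -220
Mul(Mul(-5, Add(Function('F')(-5, -4), -2)), h) = Mul(Mul(-5, Add(Add(1, -4), -2)), -220) = Mul(Mul(-5, Add(-3, -2)), -220) = Mul(Mul(-5, -5), -220) = Mul(25, -220) = -5500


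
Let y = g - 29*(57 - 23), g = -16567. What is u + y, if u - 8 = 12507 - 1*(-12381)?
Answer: 7343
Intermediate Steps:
u = 24896 (u = 8 + (12507 - 1*(-12381)) = 8 + (12507 + 12381) = 8 + 24888 = 24896)
y = -17553 (y = -16567 - 29*(57 - 23) = -16567 - 29*34 = -16567 - 986 = -17553)
u + y = 24896 - 17553 = 7343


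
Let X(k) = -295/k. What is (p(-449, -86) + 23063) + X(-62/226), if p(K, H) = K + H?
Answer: 731703/31 ≈ 23603.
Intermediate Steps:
p(K, H) = H + K
(p(-449, -86) + 23063) + X(-62/226) = ((-86 - 449) + 23063) - 295/((-62/226)) = (-535 + 23063) - 295/((-62*1/226)) = 22528 - 295/(-31/113) = 22528 - 295*(-113/31) = 22528 + 33335/31 = 731703/31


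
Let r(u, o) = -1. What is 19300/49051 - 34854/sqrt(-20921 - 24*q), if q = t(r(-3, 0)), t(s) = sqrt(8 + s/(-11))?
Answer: 19300/49051 + 34854*I*sqrt(11)/sqrt(230131 + 24*sqrt(979)) ≈ 0.39347 + 240.58*I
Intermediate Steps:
t(s) = sqrt(8 - s/11) (t(s) = sqrt(8 + s*(-1/11)) = sqrt(8 - s/11))
q = sqrt(979)/11 (q = sqrt(968 - 11*(-1))/11 = sqrt(968 + 11)/11 = sqrt(979)/11 ≈ 2.8445)
19300/49051 - 34854/sqrt(-20921 - 24*q) = 19300/49051 - 34854/sqrt(-20921 - 24*sqrt(979)/11)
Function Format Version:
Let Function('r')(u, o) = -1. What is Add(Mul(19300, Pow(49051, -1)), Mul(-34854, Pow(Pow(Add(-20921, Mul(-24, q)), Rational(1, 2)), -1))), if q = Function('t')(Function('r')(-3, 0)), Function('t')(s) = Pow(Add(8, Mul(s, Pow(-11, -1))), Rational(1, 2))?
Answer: Add(Rational(19300, 49051), Mul(34854, I, Pow(11, Rational(1, 2)), Pow(Add(230131, Mul(24, Pow(979, Rational(1, 2)))), Rational(-1, 2)))) ≈ Add(0.39347, Mul(240.58, I))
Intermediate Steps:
Function('t')(s) = Pow(Add(8, Mul(Rational(-1, 11), s)), Rational(1, 2)) (Function('t')(s) = Pow(Add(8, Mul(s, Rational(-1, 11))), Rational(1, 2)) = Pow(Add(8, Mul(Rational(-1, 11), s)), Rational(1, 2)))
q = Mul(Rational(1, 11), Pow(979, Rational(1, 2))) (q = Mul(Rational(1, 11), Pow(Add(968, Mul(-11, -1)), Rational(1, 2))) = Mul(Rational(1, 11), Pow(Add(968, 11), Rational(1, 2))) = Mul(Rational(1, 11), Pow(979, Rational(1, 2))) ≈ 2.8445)
Add(Mul(19300, Pow(49051, -1)), Mul(-34854, Pow(Pow(Add(-20921, Mul(-24, q)), Rational(1, 2)), -1))) = Add(Mul(19300, Pow(49051, -1)), Mul(-34854, Pow(Pow(Add(-20921, Mul(-24, Mul(Rational(1, 11), Pow(979, Rational(1, 2))))), Rational(1, 2)), -1))) = Add(Mul(19300, Rational(1, 49051)), Mul(-34854, Pow(Pow(Add(-20921, Mul(Rational(-24, 11), Pow(979, Rational(1, 2)))), Rational(1, 2)), -1))) = Add(Rational(19300, 49051), Mul(-34854, Pow(Add(-20921, Mul(Rational(-24, 11), Pow(979, Rational(1, 2)))), Rational(-1, 2))))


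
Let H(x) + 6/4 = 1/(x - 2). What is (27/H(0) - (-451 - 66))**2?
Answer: 1014049/4 ≈ 2.5351e+5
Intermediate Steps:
H(x) = -3/2 + 1/(-2 + x) (H(x) = -3/2 + 1/(x - 2) = -3/2 + 1/(-2 + x))
(27/H(0) - (-451 - 66))**2 = (27/(((8 - 3*0)/(2*(-2 + 0)))) - (-451 - 66))**2 = (27/(((1/2)*(8 + 0)/(-2))) - 11/(1/((5 - 6) - 46)))**2 = (27/(((1/2)*(-1/2)*8)) - 11/(1/(-1 - 46)))**2 = (27/(-2) - 11/(1/(-47)))**2 = (27*(-1/2) - 11/(-1/47))**2 = (-27/2 - 11*(-47))**2 = (-27/2 + 517)**2 = (1007/2)**2 = 1014049/4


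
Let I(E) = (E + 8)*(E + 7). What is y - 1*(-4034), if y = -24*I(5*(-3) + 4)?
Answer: 3746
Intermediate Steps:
I(E) = (7 + E)*(8 + E) (I(E) = (8 + E)*(7 + E) = (7 + E)*(8 + E))
y = -288 (y = -24*(56 + (5*(-3) + 4)² + 15*(5*(-3) + 4)) = -24*(56 + (-15 + 4)² + 15*(-15 + 4)) = -24*(56 + (-11)² + 15*(-11)) = -24*(56 + 121 - 165) = -24*12 = -288)
y - 1*(-4034) = -288 - 1*(-4034) = -288 + 4034 = 3746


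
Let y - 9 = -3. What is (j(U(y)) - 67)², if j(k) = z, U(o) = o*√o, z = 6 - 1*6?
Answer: 4489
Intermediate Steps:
y = 6 (y = 9 - 3 = 6)
z = 0 (z = 6 - 6 = 0)
U(o) = o^(3/2)
j(k) = 0
(j(U(y)) - 67)² = (0 - 67)² = (-67)² = 4489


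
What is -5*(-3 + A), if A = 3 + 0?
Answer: 0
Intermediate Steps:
A = 3
-5*(-3 + A) = -5*(-3 + 3) = -5*0 = 0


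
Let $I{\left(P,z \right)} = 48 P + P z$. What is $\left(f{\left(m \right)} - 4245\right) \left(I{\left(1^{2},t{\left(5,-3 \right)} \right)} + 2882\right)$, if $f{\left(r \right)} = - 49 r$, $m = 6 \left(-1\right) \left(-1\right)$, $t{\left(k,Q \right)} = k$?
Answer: $-13321965$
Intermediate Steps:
$m = 6$ ($m = \left(-6\right) \left(-1\right) = 6$)
$\left(f{\left(m \right)} - 4245\right) \left(I{\left(1^{2},t{\left(5,-3 \right)} \right)} + 2882\right) = \left(\left(-49\right) 6 - 4245\right) \left(1^{2} \left(48 + 5\right) + 2882\right) = \left(-294 - 4245\right) \left(1 \cdot 53 + 2882\right) = - 4539 \left(53 + 2882\right) = \left(-4539\right) 2935 = -13321965$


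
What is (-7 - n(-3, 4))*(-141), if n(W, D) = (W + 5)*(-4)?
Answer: -141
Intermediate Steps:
n(W, D) = -20 - 4*W (n(W, D) = (5 + W)*(-4) = -20 - 4*W)
(-7 - n(-3, 4))*(-141) = (-7 - (-20 - 4*(-3)))*(-141) = (-7 - (-20 + 12))*(-141) = (-7 - 1*(-8))*(-141) = (-7 + 8)*(-141) = 1*(-141) = -141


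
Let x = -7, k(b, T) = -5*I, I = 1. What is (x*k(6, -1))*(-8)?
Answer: -280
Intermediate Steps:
k(b, T) = -5 (k(b, T) = -5*1 = -5)
(x*k(6, -1))*(-8) = -7*(-5)*(-8) = 35*(-8) = -280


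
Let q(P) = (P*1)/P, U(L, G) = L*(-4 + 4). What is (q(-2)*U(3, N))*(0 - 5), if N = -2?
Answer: 0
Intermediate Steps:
U(L, G) = 0 (U(L, G) = L*0 = 0)
q(P) = 1 (q(P) = P/P = 1)
(q(-2)*U(3, N))*(0 - 5) = (1*0)*(0 - 5) = 0*(-5) = 0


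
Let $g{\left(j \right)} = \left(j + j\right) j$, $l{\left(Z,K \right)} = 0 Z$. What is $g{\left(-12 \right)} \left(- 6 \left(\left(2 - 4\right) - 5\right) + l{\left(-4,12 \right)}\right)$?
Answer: $12096$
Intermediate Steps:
$l{\left(Z,K \right)} = 0$
$g{\left(j \right)} = 2 j^{2}$ ($g{\left(j \right)} = 2 j j = 2 j^{2}$)
$g{\left(-12 \right)} \left(- 6 \left(\left(2 - 4\right) - 5\right) + l{\left(-4,12 \right)}\right) = 2 \left(-12\right)^{2} \left(- 6 \left(\left(2 - 4\right) - 5\right) + 0\right) = 2 \cdot 144 \left(- 6 \left(-2 - 5\right) + 0\right) = 288 \left(\left(-6\right) \left(-7\right) + 0\right) = 288 \left(42 + 0\right) = 288 \cdot 42 = 12096$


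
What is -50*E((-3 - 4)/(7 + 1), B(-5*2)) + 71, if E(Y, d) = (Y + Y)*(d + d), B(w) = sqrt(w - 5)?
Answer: 71 + 175*I*sqrt(15) ≈ 71.0 + 677.77*I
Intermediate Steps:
B(w) = sqrt(-5 + w)
E(Y, d) = 4*Y*d (E(Y, d) = (2*Y)*(2*d) = 4*Y*d)
-50*E((-3 - 4)/(7 + 1), B(-5*2)) + 71 = -200*(-3 - 4)/(7 + 1)*sqrt(-5 - 5*2) + 71 = -200*(-7/8)*sqrt(-5 - 10) + 71 = -200*(-7*1/8)*sqrt(-15) + 71 = -200*(-7)*I*sqrt(15)/8 + 71 = -(-175)*I*sqrt(15) + 71 = 175*I*sqrt(15) + 71 = 71 + 175*I*sqrt(15)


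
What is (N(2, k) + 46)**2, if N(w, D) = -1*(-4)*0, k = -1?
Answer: 2116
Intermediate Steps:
N(w, D) = 0 (N(w, D) = 4*0 = 0)
(N(2, k) + 46)**2 = (0 + 46)**2 = 46**2 = 2116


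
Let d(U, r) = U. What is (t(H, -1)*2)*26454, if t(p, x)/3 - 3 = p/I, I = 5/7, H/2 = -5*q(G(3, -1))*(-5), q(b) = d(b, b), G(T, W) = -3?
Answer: -32855868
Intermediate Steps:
q(b) = b
H = -150 (H = 2*(-5*(-3)*(-5)) = 2*(15*(-5)) = 2*(-75) = -150)
I = 5/7 (I = 5*(⅐) = 5/7 ≈ 0.71429)
t(p, x) = 9 + 21*p/5 (t(p, x) = 9 + 3*(p/(5/7)) = 9 + 3*(p*(7/5)) = 9 + 3*(7*p/5) = 9 + 21*p/5)
(t(H, -1)*2)*26454 = ((9 + (21/5)*(-150))*2)*26454 = ((9 - 630)*2)*26454 = -621*2*26454 = -1242*26454 = -32855868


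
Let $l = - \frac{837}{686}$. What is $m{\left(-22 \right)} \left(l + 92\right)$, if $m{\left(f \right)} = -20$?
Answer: $- \frac{622750}{343} \approx -1815.6$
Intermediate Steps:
$l = - \frac{837}{686}$ ($l = \left(-837\right) \frac{1}{686} = - \frac{837}{686} \approx -1.2201$)
$m{\left(-22 \right)} \left(l + 92\right) = - 20 \left(- \frac{837}{686} + 92\right) = \left(-20\right) \frac{62275}{686} = - \frac{622750}{343}$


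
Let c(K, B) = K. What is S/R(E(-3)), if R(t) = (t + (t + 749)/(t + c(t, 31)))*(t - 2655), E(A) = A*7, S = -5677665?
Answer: -49371/892 ≈ -55.349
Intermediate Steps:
E(A) = 7*A
R(t) = (-2655 + t)*(t + (749 + t)/(2*t)) (R(t) = (t + (t + 749)/(t + t))*(t - 2655) = (t + (749 + t)/((2*t)))*(-2655 + t) = (t + (749 + t)*(1/(2*t)))*(-2655 + t) = (t + (749 + t)/(2*t))*(-2655 + t) = (-2655 + t)*(t + (749 + t)/(2*t)))
S/R(E(-3)) = -5677665/(-953 + (7*(-3))² - 1988595/(2*(7*(-3))) - 37163*(-3)/2) = -5677665/(-953 + (-21)² - 1988595/2/(-21) - 5309/2*(-21)) = -5677665/(-953 + 441 - 1988595/2*(-1/21) + 111489/2) = -5677665/(-953 + 441 + 94695/2 + 111489/2) = -5677665/102580 = -5677665*1/102580 = -49371/892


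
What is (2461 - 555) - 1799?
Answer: 107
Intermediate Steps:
(2461 - 555) - 1799 = 1906 - 1799 = 107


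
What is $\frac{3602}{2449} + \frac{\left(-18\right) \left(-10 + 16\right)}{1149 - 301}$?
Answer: $\frac{697501}{519188} \approx 1.3434$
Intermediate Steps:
$\frac{3602}{2449} + \frac{\left(-18\right) \left(-10 + 16\right)}{1149 - 301} = 3602 \cdot \frac{1}{2449} + \frac{\left(-18\right) 6}{1149 - 301} = \frac{3602}{2449} - \frac{108}{848} = \frac{3602}{2449} - \frac{27}{212} = \frac{697501}{519188}$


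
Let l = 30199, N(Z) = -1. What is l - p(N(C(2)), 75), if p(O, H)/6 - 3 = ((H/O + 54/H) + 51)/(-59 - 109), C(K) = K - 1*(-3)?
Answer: 10563059/350 ≈ 30180.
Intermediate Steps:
C(K) = 3 + K (C(K) = K + 3 = 3 + K)
p(O, H) = 453/28 - 27/(14*H) - H/(28*O) (p(O, H) = 18 + 6*(((H/O + 54/H) + 51)/(-59 - 109)) = 18 + 6*(((54/H + H/O) + 51)/(-168)) = 18 + 6*((51 + 54/H + H/O)*(-1/168)) = 18 + 6*(-17/56 - 9/(28*H) - H/(168*O)) = 18 + (-51/28 - 27/(14*H) - H/(28*O)) = 453/28 - 27/(14*H) - H/(28*O))
l - p(N(C(2)), 75) = 30199 - (453/28 - 27/14/75 - 1/28*75/(-1)) = 30199 - (453/28 - 27/14*1/75 - 1/28*75*(-1)) = 30199 - (453/28 - 9/350 + 75/28) = 30199 - 1*6591/350 = 30199 - 6591/350 = 10563059/350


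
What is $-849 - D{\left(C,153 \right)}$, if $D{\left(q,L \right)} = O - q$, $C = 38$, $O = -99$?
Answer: $-712$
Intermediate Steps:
$D{\left(q,L \right)} = -99 - q$
$-849 - D{\left(C,153 \right)} = -849 - \left(-99 - 38\right) = -849 - -137 = -849 + 137 = -712$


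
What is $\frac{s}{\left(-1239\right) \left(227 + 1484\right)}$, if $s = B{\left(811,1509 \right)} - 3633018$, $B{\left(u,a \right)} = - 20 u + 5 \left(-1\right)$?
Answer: $\frac{3649243}{2119929} \approx 1.7214$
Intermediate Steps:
$B{\left(u,a \right)} = -5 - 20 u$ ($B{\left(u,a \right)} = - 20 u - 5 = -5 - 20 u$)
$s = -3649243$ ($s = \left(-5 - 16220\right) - 3633018 = -16225 - 3633018 = -3649243$)
$\frac{s}{\left(-1239\right) \left(227 + 1484\right)} = - \frac{3649243}{\left(-1239\right) \left(227 + 1484\right)} = - \frac{3649243}{\left(-1239\right) 1711} = - \frac{3649243}{-2119929} = \left(-3649243\right) \left(- \frac{1}{2119929}\right) = \frac{3649243}{2119929}$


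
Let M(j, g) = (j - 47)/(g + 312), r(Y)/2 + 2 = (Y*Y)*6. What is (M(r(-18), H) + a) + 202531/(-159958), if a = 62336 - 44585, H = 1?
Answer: 889287091997/50066854 ≈ 17762.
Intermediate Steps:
r(Y) = -4 + 12*Y² (r(Y) = -4 + 2*((Y*Y)*6) = -4 + 2*(Y²*6) = -4 + 2*(6*Y²) = -4 + 12*Y²)
M(j, g) = (-47 + j)/(312 + g)
a = 17751
(M(r(-18), H) + a) + 202531/(-159958) = ((-47 + (-4 + 12*(-18)²))/(312 + 1) + 17751) + 202531/(-159958) = ((-47 + (-4 + 12*324))/313 + 17751) + 202531*(-1/159958) = ((-47 + (-4 + 3888))/313 + 17751) - 202531/159958 = ((-47 + 3884)/313 + 17751) - 202531/159958 = ((1/313)*3837 + 17751) - 202531/159958 = (3837/313 + 17751) - 202531/159958 = 5559900/313 - 202531/159958 = 889287091997/50066854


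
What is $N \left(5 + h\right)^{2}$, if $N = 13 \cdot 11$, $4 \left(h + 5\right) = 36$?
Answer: $11583$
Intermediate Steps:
$h = 4$ ($h = -5 + \frac{1}{4} \cdot 36 = -5 + 9 = 4$)
$N = 143$
$N \left(5 + h\right)^{2} = 143 \left(5 + 4\right)^{2} = 143 \cdot 9^{2} = 143 \cdot 81 = 11583$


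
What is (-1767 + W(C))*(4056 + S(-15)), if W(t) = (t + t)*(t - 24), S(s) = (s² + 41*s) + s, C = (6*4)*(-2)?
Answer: 18784395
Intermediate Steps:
C = -48 (C = 24*(-2) = -48)
S(s) = s² + 42*s
W(t) = 2*t*(-24 + t) (W(t) = (2*t)*(-24 + t) = 2*t*(-24 + t))
(-1767 + W(C))*(4056 + S(-15)) = (-1767 + 2*(-48)*(-24 - 48))*(4056 - 15*(42 - 15)) = (-1767 + 2*(-48)*(-72))*(4056 - 15*27) = (-1767 + 6912)*(4056 - 405) = 5145*3651 = 18784395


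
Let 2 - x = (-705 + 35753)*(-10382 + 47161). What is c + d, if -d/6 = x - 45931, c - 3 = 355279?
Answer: 7734813208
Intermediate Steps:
c = 355282 (c = 3 + 355279 = 355282)
x = -1289030390 (x = 2 - (-705 + 35753)*(-10382 + 47161) = 2 - 35048*36779 = 2 - 1*1289030392 = 2 - 1289030392 = -1289030390)
d = 7734457926 (d = -6*(-1289030390 - 45931) = -6*(-1289076321) = 7734457926)
c + d = 355282 + 7734457926 = 7734813208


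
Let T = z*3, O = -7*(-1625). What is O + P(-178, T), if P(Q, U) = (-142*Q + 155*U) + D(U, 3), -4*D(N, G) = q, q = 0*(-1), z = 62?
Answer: 65481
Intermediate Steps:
q = 0
D(N, G) = 0 (D(N, G) = -¼*0 = 0)
O = 11375
T = 186 (T = 62*3 = 186)
P(Q, U) = -142*Q + 155*U (P(Q, U) = (-142*Q + 155*U) + 0 = -142*Q + 155*U)
O + P(-178, T) = 11375 + (-142*(-178) + 155*186) = 11375 + (25276 + 28830) = 11375 + 54106 = 65481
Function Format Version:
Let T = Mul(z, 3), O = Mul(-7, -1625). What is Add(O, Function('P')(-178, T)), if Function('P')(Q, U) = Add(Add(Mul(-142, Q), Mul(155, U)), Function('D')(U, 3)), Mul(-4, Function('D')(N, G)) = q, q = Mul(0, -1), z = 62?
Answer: 65481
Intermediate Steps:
q = 0
Function('D')(N, G) = 0 (Function('D')(N, G) = Mul(Rational(-1, 4), 0) = 0)
O = 11375
T = 186 (T = Mul(62, 3) = 186)
Function('P')(Q, U) = Add(Mul(-142, Q), Mul(155, U)) (Function('P')(Q, U) = Add(Add(Mul(-142, Q), Mul(155, U)), 0) = Add(Mul(-142, Q), Mul(155, U)))
Add(O, Function('P')(-178, T)) = Add(11375, Add(Mul(-142, -178), Mul(155, 186))) = Add(11375, Add(25276, 28830)) = Add(11375, 54106) = 65481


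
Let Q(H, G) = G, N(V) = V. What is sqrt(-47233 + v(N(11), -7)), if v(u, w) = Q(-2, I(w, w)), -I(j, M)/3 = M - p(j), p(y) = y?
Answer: I*sqrt(47233) ≈ 217.33*I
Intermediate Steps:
I(j, M) = -3*M + 3*j (I(j, M) = -3*(M - j) = -3*M + 3*j)
v(u, w) = 0 (v(u, w) = -3*w + 3*w = 0)
sqrt(-47233 + v(N(11), -7)) = sqrt(-47233 + 0) = sqrt(-47233) = I*sqrt(47233)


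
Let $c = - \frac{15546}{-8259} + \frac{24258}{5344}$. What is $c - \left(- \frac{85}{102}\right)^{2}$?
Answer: $\frac{379161869}{66204144} \approx 5.7272$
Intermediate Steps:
$c = \frac{47237441}{7356016}$ ($c = \left(-15546\right) \left(- \frac{1}{8259}\right) + 24258 \cdot \frac{1}{5344} = \frac{5182}{2753} + \frac{12129}{2672} = \frac{47237441}{7356016} \approx 6.4216$)
$c - \left(- \frac{85}{102}\right)^{2} = \frac{47237441}{7356016} - \left(- \frac{85}{102}\right)^{2} = \frac{47237441}{7356016} - \left(\left(-85\right) \frac{1}{102}\right)^{2} = \frac{47237441}{7356016} - \left(- \frac{5}{6}\right)^{2} = \frac{47237441}{7356016} - \frac{25}{36} = \frac{379161869}{66204144}$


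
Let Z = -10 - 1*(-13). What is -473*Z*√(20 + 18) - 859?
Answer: -859 - 1419*√38 ≈ -9606.3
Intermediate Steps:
Z = 3 (Z = -10 + 13 = 3)
-473*Z*√(20 + 18) - 859 = -1419*√(20 + 18) - 859 = -1419*√38 - 859 = -859 - 1419*√38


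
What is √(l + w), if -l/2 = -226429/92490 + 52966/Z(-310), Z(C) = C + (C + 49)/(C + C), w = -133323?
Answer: I*√10476809238795561414518370/8876219055 ≈ 364.66*I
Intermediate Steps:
Z(C) = C + (49 + C)/(2*C) (Z(C) = C + (49 + C)/((2*C)) = C + (49 + C)*(1/(2*C)) = C + (49 + C)/(2*C))
l = 3080732266631/8876219055 (l = -2*(-226429/92490 + 52966/(½ - 310 + (49/2)/(-310))) = -2*(-226429*1/92490 + 52966/(½ - 310 + (49/2)*(-1/310))) = -2*(-226429/92490 + 52966/(½ - 310 - 49/620)) = -2*(-226429/92490 + 52966/(-191939/620)) = -2*(-226429/92490 + 52966*(-620/191939)) = -2*(-226429/92490 - 32838920/191939) = -2*(-3080732266631/17752438110) = 3080732266631/8876219055 ≈ 347.08)
√(l + w) = √(3080732266631/8876219055 - 133323) = √(-1180323420803134/8876219055) = I*√10476809238795561414518370/8876219055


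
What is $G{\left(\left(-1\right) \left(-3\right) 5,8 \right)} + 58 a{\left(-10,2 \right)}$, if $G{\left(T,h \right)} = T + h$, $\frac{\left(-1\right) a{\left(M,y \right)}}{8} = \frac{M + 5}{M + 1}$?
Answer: $- \frac{2113}{9} \approx -234.78$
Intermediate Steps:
$a{\left(M,y \right)} = - \frac{8 \left(5 + M\right)}{1 + M}$ ($a{\left(M,y \right)} = - 8 \frac{M + 5}{M + 1} = - 8 \frac{5 + M}{1 + M} = - \frac{8 \left(5 + M\right)}{1 + M}$)
$G{\left(\left(-1\right) \left(-3\right) 5,8 \right)} + 58 a{\left(-10,2 \right)} = \left(\left(-1\right) \left(-3\right) 5 + 8\right) + 58 \frac{8 \left(-5 - -10\right)}{1 - 10} = \left(3 \cdot 5 + 8\right) + 58 \frac{8 \left(-5 + 10\right)}{-9} = \left(15 + 8\right) + 58 \cdot 8 \left(- \frac{1}{9}\right) 5 = 23 + 58 \left(- \frac{40}{9}\right) = 23 - \frac{2320}{9} = - \frac{2113}{9}$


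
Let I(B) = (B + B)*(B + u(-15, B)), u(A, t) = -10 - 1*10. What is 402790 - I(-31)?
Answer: 399628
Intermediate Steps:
u(A, t) = -20 (u(A, t) = -10 - 10 = -20)
I(B) = 2*B*(-20 + B) (I(B) = (B + B)*(B - 20) = (2*B)*(-20 + B) = 2*B*(-20 + B))
402790 - I(-31) = 402790 - 2*(-31)*(-20 - 31) = 402790 - 2*(-31)*(-51) = 402790 - 1*3162 = 402790 - 3162 = 399628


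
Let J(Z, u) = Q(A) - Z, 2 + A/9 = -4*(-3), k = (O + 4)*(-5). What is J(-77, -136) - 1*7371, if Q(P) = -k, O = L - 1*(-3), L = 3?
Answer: -7244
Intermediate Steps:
O = 6 (O = 3 - 1*(-3) = 3 + 3 = 6)
k = -50 (k = (6 + 4)*(-5) = 10*(-5) = -50)
A = 90 (A = -18 + 9*(-4*(-3)) = -18 + 9*12 = -18 + 108 = 90)
Q(P) = 50 (Q(P) = -1*(-50) = 50)
J(Z, u) = 50 - Z
J(-77, -136) - 1*7371 = (50 - 1*(-77)) - 1*7371 = (50 + 77) - 7371 = 127 - 7371 = -7244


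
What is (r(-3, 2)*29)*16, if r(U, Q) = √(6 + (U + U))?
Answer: 0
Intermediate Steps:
r(U, Q) = √(6 + 2*U)
(r(-3, 2)*29)*16 = (√(6 + 2*(-3))*29)*16 = (√(6 - 6)*29)*16 = (√0*29)*16 = (0*29)*16 = 0*16 = 0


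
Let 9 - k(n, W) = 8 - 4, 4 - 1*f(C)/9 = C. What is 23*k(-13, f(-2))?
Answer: 115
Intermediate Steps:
f(C) = 36 - 9*C
k(n, W) = 5 (k(n, W) = 9 - (8 - 4) = 9 - 1*4 = 9 - 4 = 5)
23*k(-13, f(-2)) = 23*5 = 115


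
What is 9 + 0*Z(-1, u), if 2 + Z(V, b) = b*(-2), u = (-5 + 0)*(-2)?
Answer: 9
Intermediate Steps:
u = 10 (u = -5*(-2) = 10)
Z(V, b) = -2 - 2*b (Z(V, b) = -2 + b*(-2) = -2 - 2*b)
9 + 0*Z(-1, u) = 9 + 0*(-2 - 2*10) = 9 + 0*(-2 - 20) = 9 + 0*(-22) = 9 + 0 = 9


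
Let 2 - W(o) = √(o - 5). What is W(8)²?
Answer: (2 - √3)² ≈ 0.071797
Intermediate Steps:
W(o) = 2 - √(-5 + o) (W(o) = 2 - √(o - 5) = 2 - √(-5 + o))
W(8)² = (2 - √(-5 + 8))² = (2 - √3)²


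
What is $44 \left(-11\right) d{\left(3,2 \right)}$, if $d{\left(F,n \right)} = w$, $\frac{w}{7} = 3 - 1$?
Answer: $-6776$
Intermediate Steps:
$w = 14$ ($w = 7 \left(3 - 1\right) = 7 \cdot 2 = 14$)
$d{\left(F,n \right)} = 14$
$44 \left(-11\right) d{\left(3,2 \right)} = 44 \left(-11\right) 14 = \left(-484\right) 14 = -6776$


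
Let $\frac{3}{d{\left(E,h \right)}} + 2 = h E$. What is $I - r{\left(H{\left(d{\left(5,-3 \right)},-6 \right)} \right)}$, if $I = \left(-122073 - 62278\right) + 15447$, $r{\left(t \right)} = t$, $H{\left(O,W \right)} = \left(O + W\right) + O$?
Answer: $- \frac{2871260}{17} \approx -1.689 \cdot 10^{5}$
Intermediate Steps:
$d{\left(E,h \right)} = \frac{3}{-2 + E h}$ ($d{\left(E,h \right)} = \frac{3}{-2 + h E} = \frac{3}{-2 + E h}$)
$H{\left(O,W \right)} = W + 2 O$
$I = -168904$ ($I = -184351 + 15447 = -168904$)
$I - r{\left(H{\left(d{\left(5,-3 \right)},-6 \right)} \right)} = -168904 - \left(-6 + 2 \frac{3}{-2 + 5 \left(-3\right)}\right) = -168904 - \left(-6 + 2 \frac{3}{-2 - 15}\right) = -168904 - \left(-6 + 2 \frac{3}{-17}\right) = -168904 - \left(-6 + 2 \cdot 3 \left(- \frac{1}{17}\right)\right) = -168904 - \left(-6 + 2 \left(- \frac{3}{17}\right)\right) = -168904 - \left(-6 - \frac{6}{17}\right) = -168904 - - \frac{108}{17} = -168904 + \frac{108}{17} = - \frac{2871260}{17}$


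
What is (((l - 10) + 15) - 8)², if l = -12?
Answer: 225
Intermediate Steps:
(((l - 10) + 15) - 8)² = (((-12 - 10) + 15) - 8)² = ((-22 + 15) - 8)² = (-7 - 8)² = (-15)² = 225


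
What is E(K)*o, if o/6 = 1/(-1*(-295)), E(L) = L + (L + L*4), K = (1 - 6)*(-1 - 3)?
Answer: 144/59 ≈ 2.4407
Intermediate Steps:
K = 20 (K = -5*(-4) = 20)
E(L) = 6*L (E(L) = L + (L + 4*L) = L + 5*L = 6*L)
o = 6/295 (o = 6/((-1*(-295))) = 6/295 ≈ 0.020339)
E(K)*o = (6*20)*(6/295) = 120*(6/295) = 144/59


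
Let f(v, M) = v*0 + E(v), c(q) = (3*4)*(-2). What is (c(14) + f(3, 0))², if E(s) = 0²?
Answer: 576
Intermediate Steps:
E(s) = 0
c(q) = -24 (c(q) = 12*(-2) = -24)
f(v, M) = 0 (f(v, M) = v*0 + 0 = 0 + 0 = 0)
(c(14) + f(3, 0))² = (-24 + 0)² = (-24)² = 576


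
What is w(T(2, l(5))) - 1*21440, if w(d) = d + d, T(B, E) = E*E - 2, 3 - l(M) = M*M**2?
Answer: 8324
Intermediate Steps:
l(M) = 3 - M**3 (l(M) = 3 - M*M**2 = 3 - M**3)
T(B, E) = -2 + E**2 (T(B, E) = E**2 - 2 = -2 + E**2)
w(d) = 2*d
w(T(2, l(5))) - 1*21440 = 2*(-2 + (3 - 1*5**3)**2) - 1*21440 = 2*(-2 + (3 - 1*125)**2) - 21440 = 2*(-2 + (3 - 125)**2) - 21440 = 2*(-2 + (-122)**2) - 21440 = 2*(-2 + 14884) - 21440 = 2*14882 - 21440 = 29764 - 21440 = 8324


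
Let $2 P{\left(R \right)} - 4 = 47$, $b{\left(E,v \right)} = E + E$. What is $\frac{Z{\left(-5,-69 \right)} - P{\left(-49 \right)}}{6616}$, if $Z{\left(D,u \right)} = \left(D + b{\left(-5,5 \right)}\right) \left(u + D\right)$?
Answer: $\frac{2169}{13232} \approx 0.16392$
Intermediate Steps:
$b{\left(E,v \right)} = 2 E$
$P{\left(R \right)} = \frac{51}{2}$ ($P{\left(R \right)} = 2 + \frac{1}{2} \cdot 47 = 2 + \frac{47}{2} = \frac{51}{2}$)
$Z{\left(D,u \right)} = \left(-10 + D\right) \left(D + u\right)$ ($Z{\left(D,u \right)} = \left(D + 2 \left(-5\right)\right) \left(u + D\right) = \left(D - 10\right) \left(D + u\right) = \left(-10 + D\right) \left(D + u\right)$)
$\frac{Z{\left(-5,-69 \right)} - P{\left(-49 \right)}}{6616} = \frac{\left(\left(-5\right)^{2} - -50 - -690 - -345\right) - \frac{51}{2}}{6616} = \left(\left(25 + 50 + 690 + 345\right) - \frac{51}{2}\right) \frac{1}{6616} = \left(1110 - \frac{51}{2}\right) \frac{1}{6616} = \frac{2169}{2} \cdot \frac{1}{6616} = \frac{2169}{13232}$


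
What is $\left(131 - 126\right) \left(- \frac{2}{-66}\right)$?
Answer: $\frac{5}{33} \approx 0.15152$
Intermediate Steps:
$\left(131 - 126\right) \left(- \frac{2}{-66}\right) = 5 \left(\left(-2\right) \left(- \frac{1}{66}\right)\right) = 5 \cdot \frac{1}{33} = \frac{5}{33}$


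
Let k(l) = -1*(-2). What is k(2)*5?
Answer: 10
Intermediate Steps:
k(l) = 2
k(2)*5 = 2*5 = 10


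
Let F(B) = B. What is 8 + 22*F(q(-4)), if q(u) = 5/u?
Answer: -39/2 ≈ -19.500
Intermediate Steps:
8 + 22*F(q(-4)) = 8 + 22*(5/(-4)) = 8 + 22*(5*(-¼)) = 8 + 22*(-5/4) = 8 - 55/2 = -39/2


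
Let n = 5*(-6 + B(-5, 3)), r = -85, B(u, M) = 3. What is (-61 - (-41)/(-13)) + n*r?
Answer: 15741/13 ≈ 1210.8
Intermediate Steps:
n = -15 (n = 5*(-6 + 3) = 5*(-3) = -15)
(-61 - (-41)/(-13)) + n*r = (-61 - (-41)/(-13)) - 15*(-85) = (-61 - (-41)*(-1)/13) + 1275 = (-61 - 1*41/13) + 1275 = (-61 - 41/13) + 1275 = -834/13 + 1275 = 15741/13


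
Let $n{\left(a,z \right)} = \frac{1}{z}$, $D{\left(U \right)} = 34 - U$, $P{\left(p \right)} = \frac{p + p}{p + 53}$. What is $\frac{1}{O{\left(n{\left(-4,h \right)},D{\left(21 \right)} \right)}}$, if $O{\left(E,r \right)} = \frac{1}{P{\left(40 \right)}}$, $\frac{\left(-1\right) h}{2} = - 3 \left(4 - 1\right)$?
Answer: $\frac{80}{93} \approx 0.86022$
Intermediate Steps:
$P{\left(p \right)} = \frac{2 p}{53 + p}$
$h = 18$ ($h = - 2 \left(- 3 \left(4 - 1\right)\right) = - 2 \left(\left(-3\right) 3\right) = \left(-2\right) \left(-9\right) = 18$)
$O{\left(E,r \right)} = \frac{93}{80}$ ($O{\left(E,r \right)} = \frac{1}{2 \cdot 40 \frac{1}{53 + 40}} = \frac{1}{2 \cdot 40 \cdot \frac{1}{93}} = \frac{1}{\frac{80}{93}} = \frac{93}{80}$)
$\frac{1}{O{\left(n{\left(-4,h \right)},D{\left(21 \right)} \right)}} = \frac{1}{\frac{93}{80}} = \frac{80}{93}$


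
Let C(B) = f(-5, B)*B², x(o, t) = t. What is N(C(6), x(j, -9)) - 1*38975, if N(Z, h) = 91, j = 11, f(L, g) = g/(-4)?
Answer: -38884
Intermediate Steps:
f(L, g) = -g/4 (f(L, g) = g*(-¼) = -g/4)
C(B) = -B³/4 (C(B) = (-B/4)*B² = -B³/4)
N(C(6), x(j, -9)) - 1*38975 = 91 - 1*38975 = 91 - 38975 = -38884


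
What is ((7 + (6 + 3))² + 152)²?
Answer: 166464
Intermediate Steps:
((7 + (6 + 3))² + 152)² = ((7 + 9)² + 152)² = (16² + 152)² = (256 + 152)² = 408² = 166464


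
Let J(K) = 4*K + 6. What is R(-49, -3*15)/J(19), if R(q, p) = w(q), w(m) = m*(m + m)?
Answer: 2401/41 ≈ 58.561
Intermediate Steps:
w(m) = 2*m² (w(m) = m*(2*m) = 2*m²)
R(q, p) = 2*q²
J(K) = 6 + 4*K
R(-49, -3*15)/J(19) = (2*(-49)²)/(6 + 4*19) = (2*2401)/(6 + 76) = 4802/82 = 4802*(1/82) = 2401/41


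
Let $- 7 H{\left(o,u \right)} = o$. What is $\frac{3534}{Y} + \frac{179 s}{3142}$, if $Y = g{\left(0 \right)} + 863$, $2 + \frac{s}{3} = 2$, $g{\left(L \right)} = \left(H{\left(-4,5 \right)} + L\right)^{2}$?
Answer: $\frac{57722}{14101} \approx 4.0935$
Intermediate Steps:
$H{\left(o,u \right)} = - \frac{o}{7}$
$g{\left(L \right)} = \left(\frac{4}{7} + L\right)^{2}$ ($g{\left(L \right)} = \left(\left(- \frac{1}{7}\right) \left(-4\right) + L\right)^{2} = \left(\frac{4}{7} + L\right)^{2}$)
$s = 0$ ($s = -6 + 3 \cdot 2 = -6 + 6 = 0$)
$Y = \frac{42303}{49}$ ($Y = \frac{\left(4 + 7 \cdot 0\right)^{2}}{49} + 863 = \frac{\left(4 + 0\right)^{2}}{49} + 863 = \frac{4^{2}}{49} + 863 = \frac{1}{49} \cdot 16 + 863 = \frac{16}{49} + 863 = \frac{42303}{49} \approx 863.33$)
$\frac{3534}{Y} + \frac{179 s}{3142} = \frac{3534}{\frac{42303}{49}} + \frac{179 \cdot 0}{3142} = 3534 \cdot \frac{49}{42303} + 0 \cdot \frac{1}{3142} = \frac{57722}{14101} + 0 = \frac{57722}{14101}$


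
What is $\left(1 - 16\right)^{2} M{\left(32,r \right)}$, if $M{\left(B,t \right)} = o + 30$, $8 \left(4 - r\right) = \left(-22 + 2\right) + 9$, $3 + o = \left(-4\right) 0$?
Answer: $6075$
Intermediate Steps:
$o = -3$ ($o = -3 - 0 = -3 + 0 = -3$)
$r = \frac{43}{8}$ ($r = 4 - \frac{\left(-22 + 2\right) + 9}{8} = 4 - \frac{-20 + 9}{8} = 4 - - \frac{11}{8} = 4 + \frac{11}{8} = \frac{43}{8} \approx 5.375$)
$M{\left(B,t \right)} = 27$ ($M{\left(B,t \right)} = -3 + 30 = 27$)
$\left(1 - 16\right)^{2} M{\left(32,r \right)} = \left(1 - 16\right)^{2} \cdot 27 = \left(-15\right)^{2} \cdot 27 = 225 \cdot 27 = 6075$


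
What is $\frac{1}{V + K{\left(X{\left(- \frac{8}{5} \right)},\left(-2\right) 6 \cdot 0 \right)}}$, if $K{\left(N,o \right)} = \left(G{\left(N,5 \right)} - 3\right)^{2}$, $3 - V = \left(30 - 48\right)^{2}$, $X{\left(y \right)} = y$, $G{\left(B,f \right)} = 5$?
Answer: $- \frac{1}{317} \approx -0.0031546$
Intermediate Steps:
$V = -321$ ($V = 3 - \left(30 - 48\right)^{2} = 3 - \left(-18\right)^{2} = 3 - 324 = -321$)
$K{\left(N,o \right)} = 4$ ($K{\left(N,o \right)} = \left(5 - 3\right)^{2} = 2^{2} = 4$)
$\frac{1}{V + K{\left(X{\left(- \frac{8}{5} \right)},\left(-2\right) 6 \cdot 0 \right)}} = \frac{1}{-321 + 4} = \frac{1}{-317} = - \frac{1}{317}$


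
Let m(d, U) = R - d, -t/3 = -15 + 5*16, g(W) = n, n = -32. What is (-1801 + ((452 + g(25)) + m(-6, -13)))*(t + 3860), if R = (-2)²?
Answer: -5024715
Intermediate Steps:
R = 4
g(W) = -32
t = -195 (t = -3*(-15 + 5*16) = -3*(-15 + 80) = -3*65 = -195)
m(d, U) = 4 - d
(-1801 + ((452 + g(25)) + m(-6, -13)))*(t + 3860) = (-1801 + ((452 - 32) + (4 - 1*(-6))))*(-195 + 3860) = (-1801 + (420 + (4 + 6)))*3665 = (-1801 + (420 + 10))*3665 = (-1801 + 430)*3665 = -1371*3665 = -5024715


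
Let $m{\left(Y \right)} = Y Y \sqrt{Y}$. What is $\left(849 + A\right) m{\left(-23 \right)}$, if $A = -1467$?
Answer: $- 326922 i \sqrt{23} \approx - 1.5679 \cdot 10^{6} i$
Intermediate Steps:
$m{\left(Y \right)} = Y^{\frac{5}{2}}$ ($m{\left(Y \right)} = Y^{2} \sqrt{Y} = Y^{\frac{5}{2}}$)
$\left(849 + A\right) m{\left(-23 \right)} = \left(849 - 1467\right) \left(-23\right)^{\frac{5}{2}} = - 618 \cdot 529 i \sqrt{23} = - 326922 i \sqrt{23}$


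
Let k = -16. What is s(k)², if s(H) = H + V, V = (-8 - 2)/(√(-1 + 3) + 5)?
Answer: 174924/529 - 8360*√2/529 ≈ 308.32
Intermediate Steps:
V = -10/(5 + √2) (V = -10/(√2 + 5) = -10/(5 + √2) ≈ -1.5590)
s(H) = -50/23 + H + 10*√2/23 (s(H) = H + (-50/23 + 10*√2/23) = -50/23 + H + 10*√2/23)
s(k)² = (-50/23 - 16 + 10*√2/23)² = (-418/23 + 10*√2/23)²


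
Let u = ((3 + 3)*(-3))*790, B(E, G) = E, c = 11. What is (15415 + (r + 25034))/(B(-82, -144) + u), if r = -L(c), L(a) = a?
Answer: -20219/7151 ≈ -2.8274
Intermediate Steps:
r = -11 (r = -1*11 = -11)
u = -14220 (u = (6*(-3))*790 = -18*790 = -14220)
(15415 + (r + 25034))/(B(-82, -144) + u) = (15415 + (-11 + 25034))/(-82 - 14220) = (15415 + 25023)/(-14302) = 40438*(-1/14302) = -20219/7151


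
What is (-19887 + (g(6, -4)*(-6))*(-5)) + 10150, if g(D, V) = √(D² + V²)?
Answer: -9737 + 60*√13 ≈ -9520.7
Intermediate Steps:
(-19887 + (g(6, -4)*(-6))*(-5)) + 10150 = (-19887 + (√(6² + (-4)²)*(-6))*(-5)) + 10150 = (-19887 + (√(36 + 16)*(-6))*(-5)) + 10150 = (-19887 + (√52*(-6))*(-5)) + 10150 = (-19887 + ((2*√13)*(-6))*(-5)) + 10150 = (-19887 - 12*√13*(-5)) + 10150 = (-19887 + 60*√13) + 10150 = -9737 + 60*√13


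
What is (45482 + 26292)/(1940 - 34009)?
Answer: -71774/32069 ≈ -2.2381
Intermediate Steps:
(45482 + 26292)/(1940 - 34009) = 71774/(-32069) = 71774*(-1/32069) = -71774/32069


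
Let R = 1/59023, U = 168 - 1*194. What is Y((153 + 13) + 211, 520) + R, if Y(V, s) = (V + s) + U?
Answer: 51409034/59023 ≈ 871.00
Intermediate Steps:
U = -26 (U = 168 - 194 = -26)
Y(V, s) = -26 + V + s (Y(V, s) = (V + s) - 26 = -26 + V + s)
R = 1/59023 ≈ 1.6943e-5
Y((153 + 13) + 211, 520) + R = (-26 + ((153 + 13) + 211) + 520) + 1/59023 = (-26 + (166 + 211) + 520) + 1/59023 = (-26 + 377 + 520) + 1/59023 = 871 + 1/59023 = 51409034/59023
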